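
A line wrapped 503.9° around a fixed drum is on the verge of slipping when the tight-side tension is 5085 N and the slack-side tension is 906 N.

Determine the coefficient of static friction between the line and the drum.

μ ≈ 0.196

T₂/T₁ = e^{μβ} → μ = ln(T₂/T₁)/β.
β = 503.9° = 8.795 rad.
μ = ln(5085/906)/8.795 = ln(5.613)/8.795 = 0.196.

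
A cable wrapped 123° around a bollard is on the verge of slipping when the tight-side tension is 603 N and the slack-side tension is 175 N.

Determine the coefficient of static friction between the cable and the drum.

μ ≈ 0.576

T₂/T₁ = e^{μβ} → μ = ln(T₂/T₁)/β.
β = 123° = 2.147 rad.
μ = ln(603/175)/2.147 = ln(3.446)/2.147 = 0.576.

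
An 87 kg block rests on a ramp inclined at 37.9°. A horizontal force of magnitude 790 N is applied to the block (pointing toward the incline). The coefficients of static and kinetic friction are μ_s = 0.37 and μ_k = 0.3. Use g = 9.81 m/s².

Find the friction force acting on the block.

Normal direction: N = m g cos θ + P sin θ = 1159 N.
Parallel to the incline: P cos θ − m g sin θ = 623.4 − 524.3 = 99.1 N; the friction needed to balance this is 99.1 N acting down the slope.
The limit of static friction is μ_s N = 428.7 N.
Since 99.1 N is within the 428.7 N limit, the block stays put and friction is exactly 99.1 N.

f ≈ 99.1 N (down the incline)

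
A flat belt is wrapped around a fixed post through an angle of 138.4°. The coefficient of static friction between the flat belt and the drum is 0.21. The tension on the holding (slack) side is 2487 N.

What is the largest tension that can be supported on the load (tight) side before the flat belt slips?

At impending slip the capstan equation gives T₂/T₁ = e^{μβ} with β in radians.
β = 138.4° × π/180 = 2.416 rad.
e^{μβ} = e^{0.21×2.416} = 1.661.
T₂ = T₁ · e^{μβ} = 2487 × 1.661 = 4130 N.

T_max ≈ 4130 N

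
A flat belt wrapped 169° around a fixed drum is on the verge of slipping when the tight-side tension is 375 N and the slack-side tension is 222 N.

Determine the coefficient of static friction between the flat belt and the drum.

T₂/T₁ = e^{μβ} → μ = ln(T₂/T₁)/β.
β = 169° = 2.95 rad.
μ = ln(375/222)/2.95 = ln(1.689)/2.95 = 0.178.

μ ≈ 0.178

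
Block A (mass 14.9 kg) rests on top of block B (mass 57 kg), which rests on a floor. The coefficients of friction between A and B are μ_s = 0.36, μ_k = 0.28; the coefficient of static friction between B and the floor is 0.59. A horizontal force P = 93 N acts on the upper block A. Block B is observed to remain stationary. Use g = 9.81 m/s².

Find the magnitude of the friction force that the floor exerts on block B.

f ≈ 40.9 N

Normal force at the A–B interface: N₁ = m_A g = 146.2 N.
So the A–B interface can sustain at most μ_s N₁ = 52.62 N of static friction.
Since P = 93 N > 52.62 N, A slides on B; the A–B friction is kinetic: f₁ = μ_k N₁ = 0.28×146.2 = 40.9 N.
B experiences an equal 40.9 N forward from A (third law). B is in equilibrium, so the floor supplies f₂ = 40.9 N of static friction (limit μ_s(m_A+m_B)g = 416.2 N, not exceeded).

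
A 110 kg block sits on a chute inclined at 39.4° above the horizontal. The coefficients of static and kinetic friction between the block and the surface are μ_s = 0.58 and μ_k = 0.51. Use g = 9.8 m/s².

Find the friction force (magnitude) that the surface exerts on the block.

Perpendicular to the surface, N = m g cos θ = 110·9.8·cos 39.4° = 833 N.
Along the slope the weight component is m g sin θ = 684.2 N; friction must supply exactly this, acting up-slope.
The static-friction ceiling is μ_s N = 0.58 × 833 = 483.1 N.
Since |684.2| > 483.1 N, static friction cannot hold it; the block slides down the incline and kinetic friction applies: f = μ_k N = 0.51 × 833 = 425 N.

f ≈ 425 N (up the incline)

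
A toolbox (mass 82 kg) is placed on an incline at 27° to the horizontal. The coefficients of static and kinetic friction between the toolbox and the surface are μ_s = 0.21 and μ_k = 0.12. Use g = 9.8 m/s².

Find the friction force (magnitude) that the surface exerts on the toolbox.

f ≈ 85.9 N (up the incline)

Normal force: N = m g cos θ = 82 × 9.8 × cos 27° = 716 N.
Along the slope the weight component is m g sin θ = 364.8 N; friction must supply exactly this, acting up-slope.
Maximum static friction available: μ_s N = 0.21 × 716 = 150.4 N.
|364.8| exceeds 150.4 N, so the toolbox slips down-slope; friction is kinetic, f = μ_k N = 0.12×716 = 85.9 N.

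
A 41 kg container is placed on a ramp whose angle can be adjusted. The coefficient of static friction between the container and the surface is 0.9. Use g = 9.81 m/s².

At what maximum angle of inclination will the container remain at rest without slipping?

At the slip threshold, m g sin θ = μ_s · m g cos θ, so tan θ = μ_s.
θ_max = arctan(0.9) = 42°.

θ_max ≈ 42°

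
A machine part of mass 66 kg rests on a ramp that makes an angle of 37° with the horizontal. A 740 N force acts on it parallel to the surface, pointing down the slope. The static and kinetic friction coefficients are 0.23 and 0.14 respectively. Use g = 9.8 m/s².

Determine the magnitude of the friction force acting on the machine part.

The normal reaction is N = m g cos θ = 516.6 N.
The friction needed for equilibrium is m g sin θ + P = 389.3 + 740 = 1129 N, measured positive up-slope.
The static-friction ceiling is μ_s N = 0.23 × 516.6 = 118.8 N.
|1129| exceeds 118.8 N, so the machine part slips down-slope; friction is kinetic, f = μ_k N = 0.14×516.6 = 72.3 N.

f ≈ 72.3 N (up the incline)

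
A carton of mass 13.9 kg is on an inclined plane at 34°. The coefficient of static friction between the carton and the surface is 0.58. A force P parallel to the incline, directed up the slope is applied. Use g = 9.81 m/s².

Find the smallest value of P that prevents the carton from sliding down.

P_min ≈ 10.7 N

The carton tends to slide down (tan θ > μ_s), so at the point of impending slip friction acts up-slope at its limit: f = μ_s N.
P is parallel to the surface, so N = m g cos θ = 113 N.
Along the incline: P + μ_s N = m g sin θ, so P = 76.3 − 0.58×113 = 10.7 N.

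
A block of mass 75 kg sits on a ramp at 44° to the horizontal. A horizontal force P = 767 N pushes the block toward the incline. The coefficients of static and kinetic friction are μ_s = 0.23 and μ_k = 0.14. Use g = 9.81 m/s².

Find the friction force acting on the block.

f ≈ 40.6 N (down the incline)

The horizontal push has a component P sin θ into the surface, so N = m g cos θ + P sin θ = 529.3 + 532.8 = 1062 N.
Parallel to the incline: P cos θ − m g sin θ = 551.7 − 511.1 = 40.64 N; the friction needed to balance this is 40.64 N acting down the slope.
The limit of static friction is μ_s N = 244.3 N.
|f_req| = 40.64 ≤ 244.3 N → the block is in equilibrium; friction equals the required value.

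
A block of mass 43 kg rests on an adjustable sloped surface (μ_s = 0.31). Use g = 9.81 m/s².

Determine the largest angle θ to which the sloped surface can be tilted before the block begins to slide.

At the slip threshold, m g sin θ = μ_s · m g cos θ, so tan θ = μ_s.
θ_max = arctan(0.31) = 17.2°.

θ_max ≈ 17.2°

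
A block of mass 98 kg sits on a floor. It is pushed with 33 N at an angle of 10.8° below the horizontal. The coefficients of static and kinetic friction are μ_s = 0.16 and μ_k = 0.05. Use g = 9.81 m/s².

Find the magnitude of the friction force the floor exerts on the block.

The vertical component of P adds to the normal force: N = m g + P sin α = 961.4 + 6.184 = 967.6 N.
For equilibrium, f = P cos α = 33×cos 10.8° = 32.42 N.
μ_s N = 0.16 × 967.6 = 154.8 N.
32.42 ≤ 154.8 N → static; friction equals the required 32.4 N.

f ≈ 32.4 N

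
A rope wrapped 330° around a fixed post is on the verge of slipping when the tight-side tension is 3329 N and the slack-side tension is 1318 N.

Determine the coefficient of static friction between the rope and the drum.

μ ≈ 0.161

T₂/T₁ = e^{μβ} → μ = ln(T₂/T₁)/β.
β = 330° = 5.76 rad.
μ = ln(3329/1318)/5.76 = ln(2.526)/5.76 = 0.161.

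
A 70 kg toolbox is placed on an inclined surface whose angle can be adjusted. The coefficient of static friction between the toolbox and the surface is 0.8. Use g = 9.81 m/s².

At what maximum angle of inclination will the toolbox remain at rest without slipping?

θ_max ≈ 38.7°

At the slip threshold, m g sin θ = μ_s · m g cos θ, so tan θ = μ_s.
θ_max = arctan(0.8) = 38.7°.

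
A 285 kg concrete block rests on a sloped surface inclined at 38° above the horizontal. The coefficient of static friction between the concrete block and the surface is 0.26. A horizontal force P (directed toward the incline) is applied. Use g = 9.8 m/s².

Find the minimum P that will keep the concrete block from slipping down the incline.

The concrete block tends to slide down (tan θ > μ_s), so at the point of impending slip friction acts up-slope at its limit: f = μ_s N.
Perpendicular to the incline: N = m g cos θ + P sin θ.
Along the incline: P cos θ + μ_s N = m g sin θ, i.e. P cos θ + μ_s (m g cos θ + P sin θ) = m g sin θ.
Solving, P (cos θ + μ_s sin θ) = m g (sin θ − μ_s cos θ), so P = 2790×0.4108/0.9481 = 1210 N.

P_min ≈ 1210 N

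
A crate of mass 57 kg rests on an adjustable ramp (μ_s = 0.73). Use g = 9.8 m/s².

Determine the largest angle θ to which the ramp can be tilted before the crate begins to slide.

θ_max ≈ 36.1°

At the slip threshold, m g sin θ = μ_s · m g cos θ, so tan θ = μ_s.
θ_max = arctan(0.73) = 36.1°.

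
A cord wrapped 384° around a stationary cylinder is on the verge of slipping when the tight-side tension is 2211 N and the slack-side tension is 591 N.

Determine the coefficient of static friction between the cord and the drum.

μ ≈ 0.197

T₂/T₁ = e^{μβ} → μ = ln(T₂/T₁)/β.
β = 384° = 6.702 rad.
μ = ln(2211/591)/6.702 = ln(3.741)/6.702 = 0.197.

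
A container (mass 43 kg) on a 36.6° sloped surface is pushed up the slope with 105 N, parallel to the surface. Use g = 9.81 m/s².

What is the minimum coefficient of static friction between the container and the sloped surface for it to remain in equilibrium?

μ_s,min ≈ 0.433

N = m g cos θ = 338.7 N.
Friction must make up the shortfall along the incline: f = m g sin θ − P = 251.5 − 105 = 146.5 N.
At the threshold f = μ_s N, so μ_s,min = 146.5/338.7 = 0.433.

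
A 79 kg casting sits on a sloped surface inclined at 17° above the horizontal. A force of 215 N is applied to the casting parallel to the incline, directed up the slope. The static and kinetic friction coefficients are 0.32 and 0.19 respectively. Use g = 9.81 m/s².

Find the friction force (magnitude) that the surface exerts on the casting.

f ≈ 11.6 N (up the incline)

Perpendicular to the surface, N = m g cos θ = 79·9.81·cos 17° = 741.1 N.
Parallel to the incline, ΣF = 0 gives f = m g sin θ − P = 226.6 − 215 = 11.59 N (up-slope positive).
The static-friction ceiling is μ_s N = 0.32 × 741.1 = 237.2 N.
Since |11.59| ≤ 237.2 N, static friction is sufficient; f equals the required value, not μ_s N.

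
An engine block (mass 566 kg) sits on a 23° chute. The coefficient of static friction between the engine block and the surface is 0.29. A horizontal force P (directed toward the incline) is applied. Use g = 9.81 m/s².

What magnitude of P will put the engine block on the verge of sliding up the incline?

At impending motion up the slope, friction acts down-slope at its limit: f = μ_s N.
Perpendicular to the incline: N = m g cos θ + P sin θ.
Along the incline: P cos θ = m g sin θ + μ_s N = m g sin θ + μ_s (m g cos θ + P sin θ).
Solving, P (cos θ − μ_s sin θ) = m g (sin θ + μ_s cos θ), so P = 566×9.81×(sin 23° + 0.29 cos 23°)/(cos 23° − 0.29 sin 23°) = 5550×0.6577/0.8072 = 4520 N.

P ≈ 4520 N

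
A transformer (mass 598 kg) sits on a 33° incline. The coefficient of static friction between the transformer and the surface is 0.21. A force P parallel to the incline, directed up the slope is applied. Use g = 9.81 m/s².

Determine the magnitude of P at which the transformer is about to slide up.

P ≈ 4230 N

At impending motion up the slope, friction acts down-slope at its limit: f = μ_s N.
P is parallel to the surface, so N = m g cos θ = 4920 N.
Along the incline: P = m g sin θ + μ_s N = 3200 + 0.21×4920 = 4230 N.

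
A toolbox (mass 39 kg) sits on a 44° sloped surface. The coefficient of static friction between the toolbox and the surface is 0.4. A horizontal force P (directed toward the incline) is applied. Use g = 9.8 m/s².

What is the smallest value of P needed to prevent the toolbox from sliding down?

P_min ≈ 156 N

The toolbox tends to slide down (tan θ > μ_s), so at the point of impending slip friction acts up-slope at its limit: f = μ_s N.
Perpendicular to the incline: N = m g cos θ + P sin θ.
Along the incline: P cos θ + μ_s N = m g sin θ, i.e. P cos θ + μ_s (m g cos θ + P sin θ) = m g sin θ.
Solving, P (cos θ + μ_s sin θ) = m g (sin θ − μ_s cos θ), so P = 382×0.4069/0.9972 = 156 N.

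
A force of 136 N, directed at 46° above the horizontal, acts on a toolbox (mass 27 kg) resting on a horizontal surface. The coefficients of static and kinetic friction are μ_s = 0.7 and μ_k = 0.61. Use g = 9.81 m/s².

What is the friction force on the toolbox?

f ≈ 94.5 N

N = m g − P sin α = 264.9 − 136×sin 46° = 167 N.
The horizontal driving force is P cos α = 94.47 N, so equilibrium needs friction f = 94.47 N.
The static-friction limit is μ_s N = 116.9 N.
94.47 ≤ 116.9 N → static; friction equals the required 94.5 N.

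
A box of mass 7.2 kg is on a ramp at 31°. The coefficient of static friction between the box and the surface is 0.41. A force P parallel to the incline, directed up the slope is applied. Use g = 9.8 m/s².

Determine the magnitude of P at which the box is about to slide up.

At impending motion up the slope, friction acts down-slope at its limit: f = μ_s N.
P is parallel to the surface, so N = m g cos θ = 60.5 N.
Along the incline: P = m g sin θ + μ_s N = 36.3 + 0.41×60.5 = 61.1 N.

P ≈ 61.1 N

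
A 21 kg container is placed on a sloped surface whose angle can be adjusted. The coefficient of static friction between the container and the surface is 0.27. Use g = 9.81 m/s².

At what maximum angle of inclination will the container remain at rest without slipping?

At the slip threshold, m g sin θ = μ_s · m g cos θ, so tan θ = μ_s.
θ_max = arctan(0.27) = 15.1°.

θ_max ≈ 15.1°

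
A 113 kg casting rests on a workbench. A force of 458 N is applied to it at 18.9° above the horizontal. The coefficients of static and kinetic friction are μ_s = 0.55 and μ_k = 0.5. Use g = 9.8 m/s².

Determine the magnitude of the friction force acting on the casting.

f ≈ 433 N

N = m g − P sin α = 1107 − 458×sin 18.9° = 959 N.
The horizontal driving force is P cos α = 433.3 N, so equilibrium needs friction f = 433.3 N.
The static-friction limit is μ_s N = 527.5 N.
433.3 ≤ 527.5 N → static; friction equals the required 433 N.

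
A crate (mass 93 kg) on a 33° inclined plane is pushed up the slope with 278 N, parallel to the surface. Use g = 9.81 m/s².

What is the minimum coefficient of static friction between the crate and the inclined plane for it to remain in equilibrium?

N = m g cos θ = 765.1 N.
Friction must make up the shortfall along the incline: f = m g sin θ − P = 496.9 − 278 = 218.9 N.
At the threshold f = μ_s N, so μ_s,min = 218.9/765.1 = 0.286.

μ_s,min ≈ 0.286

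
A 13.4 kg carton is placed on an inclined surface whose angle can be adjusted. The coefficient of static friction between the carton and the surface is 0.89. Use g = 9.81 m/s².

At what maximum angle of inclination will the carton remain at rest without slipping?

At the slip threshold, m g sin θ = μ_s · m g cos θ, so tan θ = μ_s.
θ_max = arctan(0.89) = 41.7°.

θ_max ≈ 41.7°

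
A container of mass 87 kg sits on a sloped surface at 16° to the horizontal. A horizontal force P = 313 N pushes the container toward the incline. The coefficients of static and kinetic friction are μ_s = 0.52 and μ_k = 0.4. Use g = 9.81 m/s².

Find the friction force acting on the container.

f ≈ 65.6 N (down the incline)

Normal direction: N = m g cos θ + P sin θ = 906.7 N.
Along the incline, the net driving force (taking up-slope positive) is P cos θ − m g sin θ = 300.9 − 235.2 = 65.63 N, so equilibrium requires friction f = -65.63 N (down-slope).
Maximum static friction: μ_s N = 0.52 × 906.7 = 471.5 N.
|f_req| = 65.63 ≤ 471.5 N → the container is in equilibrium; friction equals the required value.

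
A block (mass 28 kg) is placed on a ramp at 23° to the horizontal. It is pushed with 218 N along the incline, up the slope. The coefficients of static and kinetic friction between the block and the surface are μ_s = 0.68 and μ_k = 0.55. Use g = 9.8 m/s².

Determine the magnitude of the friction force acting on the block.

Perpendicular to the surface, N = m g cos θ = 28·9.8·cos 23° = 252.6 N.
Parallel to the incline, ΣF = 0 gives f = m g sin θ − P = 107.2 − 218 = -110.8 N (up-slope positive).
The static-friction ceiling is μ_s N = 0.68 × 252.6 = 171.8 N.
Since |-110.8| ≤ 171.8 N, no slip — friction simply equals what equilibrium demands.

f ≈ 111 N (down the incline)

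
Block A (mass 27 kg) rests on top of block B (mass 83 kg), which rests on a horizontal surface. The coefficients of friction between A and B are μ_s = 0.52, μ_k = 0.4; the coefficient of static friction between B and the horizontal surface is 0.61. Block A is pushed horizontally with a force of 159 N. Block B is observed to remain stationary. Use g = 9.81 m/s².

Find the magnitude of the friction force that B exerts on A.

f ≈ 106 N

The normal force B exerts on A is simply A's weight, N₁ = 264.9 N.
So the A–B interface can sustain at most μ_s N₁ = 137.7 N of static friction.
P = 159 N exceeds that limit, so A slips over B and the interface friction becomes kinetic: f₁ = μ_k N₁ = 0.4×264.9 = 106 N.
By Newton's third law B feels 106 N forward from A. With B stationary, the floor's static friction on B balances it: f₂ = 106 N (well within μ_s(m_A+m_B)g = 658.3 N).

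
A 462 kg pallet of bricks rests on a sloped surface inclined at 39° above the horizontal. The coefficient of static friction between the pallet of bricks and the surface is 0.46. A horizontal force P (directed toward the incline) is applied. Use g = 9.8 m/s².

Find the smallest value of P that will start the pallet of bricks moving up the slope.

At impending motion up the slope, friction acts down-slope at its limit: f = μ_s N.
Perpendicular to the incline: N = m g cos θ + P sin θ.
Along the incline: P cos θ = m g sin θ + μ_s N = m g sin θ + μ_s (m g cos θ + P sin θ).
Solving, P (cos θ − μ_s sin θ) = m g (sin θ + μ_s cos θ), so P = 462×9.8×(sin 39° + 0.46 cos 39°)/(cos 39° − 0.46 sin 39°) = 4530×0.9868/0.4877 = 9160 N.

P ≈ 9160 N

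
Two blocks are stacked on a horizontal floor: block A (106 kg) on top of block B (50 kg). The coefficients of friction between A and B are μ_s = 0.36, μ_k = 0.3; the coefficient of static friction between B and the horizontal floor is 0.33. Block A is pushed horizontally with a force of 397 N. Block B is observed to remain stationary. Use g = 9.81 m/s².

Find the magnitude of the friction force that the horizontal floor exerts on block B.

Between the blocks, N₁ = m_A g = 1040 N.
So the A–B interface can sustain at most μ_s N₁ = 374.3 N of static friction.
P = 397 N exceeds that limit, so A slips over B and the interface friction becomes kinetic: f₁ = μ_k N₁ = 0.3×1040 = 312 N.
B experiences an equal 312 N forward from A (third law). B is in equilibrium, so the floor supplies f₂ = 312 N of static friction (limit μ_s(m_A+m_B)g = 505 N, not exceeded).

f ≈ 312 N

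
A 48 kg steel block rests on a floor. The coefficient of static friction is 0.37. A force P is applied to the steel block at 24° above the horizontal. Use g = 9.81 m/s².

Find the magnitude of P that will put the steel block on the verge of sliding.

N = m g − P sin α (the pull lifts the steel block).
At impending slip, P cos α = μ_s N = μ_s (m g − P sin α).
Solving: P (cos α + μ_s sin α) = μ_s m g → P = 0.37×471/(cos 24° + 0.37 sin 24°) = 174/1.064 = 164 N.

P ≈ 164 N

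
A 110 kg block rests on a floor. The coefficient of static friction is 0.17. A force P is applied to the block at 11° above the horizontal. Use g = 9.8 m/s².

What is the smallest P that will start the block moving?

N = m g − P sin α (the pull lifts the block).
At impending slip, P cos α = μ_s N = μ_s (m g − P sin α).
Solving: P (cos α + μ_s sin α) = μ_s m g → P = 0.17×1080/(cos 11° + 0.17 sin 11°) = 183/1.014 = 181 N.

P ≈ 181 N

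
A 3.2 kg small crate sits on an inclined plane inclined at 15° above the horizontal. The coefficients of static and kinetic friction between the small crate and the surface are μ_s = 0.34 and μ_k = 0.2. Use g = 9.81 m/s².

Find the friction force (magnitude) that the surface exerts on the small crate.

f ≈ 8.12 N (up the incline)

Normal force: N = m g cos θ = 3.2 × 9.81 × cos 15° = 30.32 N.
For equilibrium along the incline, friction must balance the weight component: f = m g sin θ = 8.125 N up the slope.
Maximum static friction available: μ_s N = 0.34 × 30.32 = 10.31 N.
Since |8.125| ≤ 10.31 N, the small crate remains in static equilibrium and friction takes exactly the required value.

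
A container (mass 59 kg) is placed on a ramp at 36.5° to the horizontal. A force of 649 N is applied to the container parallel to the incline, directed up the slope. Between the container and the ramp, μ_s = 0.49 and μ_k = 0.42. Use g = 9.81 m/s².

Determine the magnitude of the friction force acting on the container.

Normal force: N = m g cos θ = 59 × 9.81 × cos 36.5° = 465.3 N.
Parallel to the incline, ΣF = 0 gives f = m g sin θ − P = 344.3 − 649 = -304.7 N (up-slope positive).
The static-friction ceiling is μ_s N = 0.49 × 465.3 = 228 N.
|-304.7| exceeds 228 N, so the container slips up-slope; friction is kinetic, f = μ_k N = 0.42×465.3 = 195 N.

f ≈ 195 N (down the incline)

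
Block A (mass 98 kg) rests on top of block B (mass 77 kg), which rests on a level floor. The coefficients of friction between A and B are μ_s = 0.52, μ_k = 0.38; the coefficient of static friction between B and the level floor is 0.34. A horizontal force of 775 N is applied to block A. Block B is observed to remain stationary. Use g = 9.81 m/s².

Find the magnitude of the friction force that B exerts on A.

f ≈ 365 N

Between the blocks, N₁ = m_A g = 961.4 N.
So the A–B interface can sustain at most μ_s N₁ = 499.9 N of static friction.
P = 775 N exceeds that limit, so A slips over B and the interface friction becomes kinetic: f₁ = μ_k N₁ = 0.38×961.4 = 365 N.
B experiences an equal 365 N forward from A (third law). B is in equilibrium, so the floor supplies f₂ = 365 N of static friction (limit μ_s(m_A+m_B)g = 583.7 N, not exceeded).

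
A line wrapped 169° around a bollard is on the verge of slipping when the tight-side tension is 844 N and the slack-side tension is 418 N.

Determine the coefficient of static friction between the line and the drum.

T₂/T₁ = e^{μβ} → μ = ln(T₂/T₁)/β.
β = 169° = 2.95 rad.
μ = ln(844/418)/2.95 = ln(2.019)/2.95 = 0.238.

μ ≈ 0.238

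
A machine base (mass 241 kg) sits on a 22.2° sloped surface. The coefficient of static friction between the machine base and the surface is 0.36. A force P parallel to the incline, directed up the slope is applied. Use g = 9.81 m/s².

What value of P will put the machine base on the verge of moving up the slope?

At impending motion up the slope, friction acts down-slope at its limit: f = μ_s N.
P is parallel to the surface, so N = m g cos θ = 2190 N.
Along the incline: P = m g sin θ + μ_s N = 893 + 0.36×2190 = 1680 N.

P ≈ 1680 N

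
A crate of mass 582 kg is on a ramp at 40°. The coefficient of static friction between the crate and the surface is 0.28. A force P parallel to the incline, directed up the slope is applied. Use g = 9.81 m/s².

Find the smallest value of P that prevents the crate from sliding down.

The crate tends to slide down (tan θ > μ_s), so at the point of impending slip friction acts up-slope at its limit: f = μ_s N.
P is parallel to the surface, so N = m g cos θ = 4370 N.
Along the incline: P + μ_s N = m g sin θ, so P = 3670 − 0.28×4370 = 2450 N.

P_min ≈ 2450 N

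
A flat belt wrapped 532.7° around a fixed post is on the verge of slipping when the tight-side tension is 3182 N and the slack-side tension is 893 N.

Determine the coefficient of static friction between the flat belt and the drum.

T₂/T₁ = e^{μβ} → μ = ln(T₂/T₁)/β.
β = 532.7° = 9.297 rad.
μ = ln(3182/893)/9.297 = ln(3.563)/9.297 = 0.137.

μ ≈ 0.137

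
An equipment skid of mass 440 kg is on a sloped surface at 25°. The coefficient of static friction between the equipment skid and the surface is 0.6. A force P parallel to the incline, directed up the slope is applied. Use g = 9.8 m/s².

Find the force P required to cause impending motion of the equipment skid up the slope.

At impending motion up the slope, friction acts down-slope at its limit: f = μ_s N.
P is parallel to the surface, so N = m g cos θ = 3910 N.
Along the incline: P = m g sin θ + μ_s N = 1820 + 0.6×3910 = 4170 N.

P ≈ 4170 N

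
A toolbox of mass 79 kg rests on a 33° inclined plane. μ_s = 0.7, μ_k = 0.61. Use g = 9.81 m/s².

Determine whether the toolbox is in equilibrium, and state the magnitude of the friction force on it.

N = m g cos θ = 650 N.
Down-slope weight component: m g sin θ = 422 N.
μ_s N = 455 N.
422 ≤ 455 N, so it stays put; friction = 422 N.

f ≈ 422 N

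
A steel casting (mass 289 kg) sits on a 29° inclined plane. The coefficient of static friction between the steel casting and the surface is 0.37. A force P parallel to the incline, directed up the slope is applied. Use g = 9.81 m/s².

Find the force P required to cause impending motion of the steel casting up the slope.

P ≈ 2290 N

At impending motion up the slope, friction acts down-slope at its limit: f = μ_s N.
P is parallel to the surface, so N = m g cos θ = 2480 N.
Along the incline: P = m g sin θ + μ_s N = 1370 + 0.37×2480 = 2290 N.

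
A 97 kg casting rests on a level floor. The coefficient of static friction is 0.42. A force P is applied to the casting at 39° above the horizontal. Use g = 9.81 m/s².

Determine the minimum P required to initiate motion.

P ≈ 384 N

N = m g − P sin α (the pull lifts the casting).
At impending slip, P cos α = μ_s N = μ_s (m g − P sin α).
Solving: P (cos α + μ_s sin α) = μ_s m g → P = 0.42×952/(cos 39° + 0.42 sin 39°) = 400/1.041 = 384 N.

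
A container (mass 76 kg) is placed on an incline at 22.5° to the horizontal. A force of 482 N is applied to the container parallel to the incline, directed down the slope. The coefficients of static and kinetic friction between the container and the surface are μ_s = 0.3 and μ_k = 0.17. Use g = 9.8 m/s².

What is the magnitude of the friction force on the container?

The normal reaction is N = m g cos θ = 688.1 N.
Parallel to the incline, ΣF = 0 gives f = m g sin θ + P = 285 + 482 = 767 N (up-slope positive).
The static-friction ceiling is μ_s N = 0.3 × 688.1 = 206.4 N.
|767| exceeds 206.4 N, so the container slips down-slope; friction is kinetic, f = μ_k N = 0.17×688.1 = 117 N.

f ≈ 117 N (up the incline)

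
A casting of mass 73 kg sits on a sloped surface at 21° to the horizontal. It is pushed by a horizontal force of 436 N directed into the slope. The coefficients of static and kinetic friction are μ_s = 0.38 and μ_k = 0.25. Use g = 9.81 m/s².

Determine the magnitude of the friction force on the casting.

Normal direction: N = m g cos θ + P sin θ = 824.8 N.
Parallel to the incline: P cos θ − m g sin θ = 407 − 256.6 = 150.4 N; the friction needed to balance this is 150.4 N acting down the slope.
The limit of static friction is μ_s N = 313.4 N.
Since 150.4 N is within the 313.4 N limit, the casting stays put and friction is exactly 150 N.

f ≈ 150 N (down the incline)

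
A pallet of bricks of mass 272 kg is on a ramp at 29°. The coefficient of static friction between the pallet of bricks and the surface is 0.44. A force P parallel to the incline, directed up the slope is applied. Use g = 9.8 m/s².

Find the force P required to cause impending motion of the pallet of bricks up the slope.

P ≈ 2320 N

At impending motion up the slope, friction acts down-slope at its limit: f = μ_s N.
P is parallel to the surface, so N = m g cos θ = 2330 N.
Along the incline: P = m g sin θ + μ_s N = 1290 + 0.44×2330 = 2320 N.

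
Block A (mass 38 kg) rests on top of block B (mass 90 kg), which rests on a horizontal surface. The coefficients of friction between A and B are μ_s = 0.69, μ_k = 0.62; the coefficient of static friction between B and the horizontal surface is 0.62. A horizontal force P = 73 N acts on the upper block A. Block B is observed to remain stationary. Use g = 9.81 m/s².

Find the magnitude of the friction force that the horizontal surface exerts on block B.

f ≈ 73 N

Between the blocks, N₁ = m_A g = 372.8 N.
Maximum static friction on A from B: μ_s N₁ = 0.69×372.8 = 257.2 N.
Since P = 73 N ≤ 257.2 N, A does not slip on B; friction on A equals P = 73 N.
By Newton's third law B feels 73 N forward from A. With B stationary, the floor's static friction on B balances it: f₂ = 73 N (well within μ_s(m_A+m_B)g = 778.5 N).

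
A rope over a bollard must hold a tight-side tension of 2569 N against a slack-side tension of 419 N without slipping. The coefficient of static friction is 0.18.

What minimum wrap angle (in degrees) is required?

T₂/T₁ = e^{μβ} → β = ln(T₂/T₁)/μ.
β = ln(2569/419)/0.18 = 1.813/0.18 = 10.07 rad.
In degrees: β = 10.07 × 180/π = 577°.

β_min ≈ 577°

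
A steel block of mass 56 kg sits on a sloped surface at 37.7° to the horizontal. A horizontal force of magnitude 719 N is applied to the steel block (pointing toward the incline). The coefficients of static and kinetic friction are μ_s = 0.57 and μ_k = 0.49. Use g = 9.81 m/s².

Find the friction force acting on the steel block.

f ≈ 233 N (down the incline)

The horizontal push has a component P sin θ into the surface, so N = m g cos θ + P sin θ = 434.7 + 439.7 = 874.4 N.
Parallel to the incline: P cos θ − m g sin θ = 568.9 − 335.9 = 232.9 N; the friction needed to balance this is 232.9 N acting down the slope.
Maximum static friction: μ_s N = 0.57 × 874.4 = 498.4 N.
|f_req| = 232.9 ≤ 498.4 N → the steel block is in equilibrium; friction equals the required value.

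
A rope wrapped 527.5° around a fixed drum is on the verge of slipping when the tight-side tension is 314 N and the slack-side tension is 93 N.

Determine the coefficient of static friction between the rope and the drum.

μ ≈ 0.132

T₂/T₁ = e^{μβ} → μ = ln(T₂/T₁)/β.
β = 527.5° = 9.207 rad.
μ = ln(314/93)/9.207 = ln(3.376)/9.207 = 0.132.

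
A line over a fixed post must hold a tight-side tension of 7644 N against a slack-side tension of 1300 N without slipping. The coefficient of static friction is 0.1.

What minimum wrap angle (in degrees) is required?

T₂/T₁ = e^{μβ} → β = ln(T₂/T₁)/μ.
β = ln(7644/1300)/0.1 = 1.772/0.1 = 17.72 rad.
In degrees: β = 17.72 × 180/π = 1020°.

β_min ≈ 1020°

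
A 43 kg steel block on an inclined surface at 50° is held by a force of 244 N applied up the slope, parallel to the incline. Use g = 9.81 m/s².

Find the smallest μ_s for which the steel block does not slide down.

N = m g cos θ = 271.1 N.
Friction must make up the shortfall along the incline: f = m g sin θ − P = 323.1 − 244 = 79.14 N.
At the threshold f = μ_s N, so μ_s,min = 79.14/271.1 = 0.292.

μ_s,min ≈ 0.292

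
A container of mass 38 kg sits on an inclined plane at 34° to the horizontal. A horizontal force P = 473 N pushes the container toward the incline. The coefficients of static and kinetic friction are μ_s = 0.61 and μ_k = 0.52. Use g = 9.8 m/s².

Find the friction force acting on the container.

f ≈ 184 N (down the incline)

Resolve perpendicular to the incline: N = m g cos θ + P sin θ = 38×9.8×cos 34° + 473×sin 34° = 573.2 N.
Parallel to the incline: P cos θ − m g sin θ = 392.1 − 208.2 = 183.9 N; the friction needed to balance this is 183.9 N acting down the slope.
Maximum static friction: μ_s N = 0.61 × 573.2 = 349.7 N.
Since 183.9 N is within the 349.7 N limit, the container stays put and friction is exactly 184 N.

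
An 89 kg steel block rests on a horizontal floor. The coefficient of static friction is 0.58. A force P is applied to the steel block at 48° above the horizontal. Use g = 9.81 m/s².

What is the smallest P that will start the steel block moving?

N = m g − P sin α (the pull lifts the steel block).
At impending slip, P cos α = μ_s N = μ_s (m g − P sin α).
Solving: P (cos α + μ_s sin α) = μ_s m g → P = 0.58×873/(cos 48° + 0.58 sin 48°) = 506/1.1 = 460 N.

P ≈ 460 N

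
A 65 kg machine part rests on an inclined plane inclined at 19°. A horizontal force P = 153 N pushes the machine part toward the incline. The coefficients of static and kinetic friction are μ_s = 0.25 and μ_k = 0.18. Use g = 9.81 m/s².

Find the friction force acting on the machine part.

The horizontal push has a component P sin θ into the surface, so N = m g cos θ + P sin θ = 602.9 + 49.81 = 652.7 N.
Along the incline, the net driving force (taking up-slope positive) is P cos θ − m g sin θ = 144.7 − 207.6 = -62.93 N, so equilibrium requires friction f = 62.93 N (up-slope).
Maximum static friction: μ_s N = 0.25 × 652.7 = 163.2 N.
Since 62.93 N is within the 163.2 N limit, the machine part stays put and friction is exactly 62.9 N.

f ≈ 62.9 N (up the incline)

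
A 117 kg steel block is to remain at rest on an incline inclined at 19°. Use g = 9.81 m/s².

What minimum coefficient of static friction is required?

At the slip threshold m g sin θ = μ_s m g cos θ, so μ_s,min = tan θ.
μ_s,min = tan 19° = 0.344.

μ_s,min ≈ 0.344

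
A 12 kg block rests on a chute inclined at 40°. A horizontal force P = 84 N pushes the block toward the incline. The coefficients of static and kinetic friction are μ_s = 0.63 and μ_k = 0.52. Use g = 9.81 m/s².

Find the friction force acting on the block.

f ≈ 11.3 N (up the incline)

Normal direction: N = m g cos θ + P sin θ = 144.2 N.
Parallel to the incline: P cos θ − m g sin θ = 64.35 − 75.67 = -11.32 N; the friction needed to balance this is 11.32 N acting up the slope.
Maximum static friction: μ_s N = 0.63 × 144.2 = 90.83 N.
Since 11.32 N is within the 90.83 N limit, the block stays put and friction is exactly 11.3 N.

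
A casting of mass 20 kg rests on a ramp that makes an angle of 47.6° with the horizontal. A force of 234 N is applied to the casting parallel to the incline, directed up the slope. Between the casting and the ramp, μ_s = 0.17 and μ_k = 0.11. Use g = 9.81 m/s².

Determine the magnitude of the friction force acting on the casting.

f ≈ 14.6 N (down the incline)

Normal force: N = m g cos θ = 20 × 9.81 × cos 47.6° = 132.3 N.
Parallel to the incline, ΣF = 0 gives f = m g sin θ − P = 144.9 − 234 = -89.12 N (up-slope positive).
Maximum static friction available: μ_s N = 0.17 × 132.3 = 22.49 N.
|-89.12| exceeds 22.49 N, so the casting slips up-slope; friction is kinetic, f = μ_k N = 0.11×132.3 = 14.6 N.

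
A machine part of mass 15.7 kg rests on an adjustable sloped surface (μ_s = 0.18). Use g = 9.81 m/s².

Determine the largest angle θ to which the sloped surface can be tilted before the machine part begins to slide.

θ_max ≈ 10.2°

At the slip threshold, m g sin θ = μ_s · m g cos θ, so tan θ = μ_s.
θ_max = arctan(0.18) = 10.2°.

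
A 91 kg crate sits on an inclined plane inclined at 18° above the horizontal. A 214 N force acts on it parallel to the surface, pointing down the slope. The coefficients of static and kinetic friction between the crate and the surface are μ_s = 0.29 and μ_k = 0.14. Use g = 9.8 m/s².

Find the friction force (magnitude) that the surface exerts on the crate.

Perpendicular to the surface, N = m g cos θ = 91·9.8·cos 18° = 848.2 N.
The friction needed for equilibrium is m g sin θ + P = 275.6 + 214 = 489.6 N, measured positive up-slope.
Static friction can supply at most μ_s N = 246 N.
Since |489.6| > 246 N, static friction cannot hold it; the crate slides down the incline and kinetic friction applies: f = μ_k N = 0.14 × 848.2 = 119 N.

f ≈ 119 N (up the incline)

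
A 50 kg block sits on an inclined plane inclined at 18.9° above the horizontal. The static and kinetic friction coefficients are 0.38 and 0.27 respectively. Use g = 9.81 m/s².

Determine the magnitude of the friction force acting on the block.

Perpendicular to the surface, N = m g cos θ = 50·9.81·cos 18.9° = 464.1 N.
For equilibrium along the incline, friction must balance the weight component: f = m g sin θ = 158.9 N up the slope.
Static friction can supply at most μ_s N = 176.3 N.
Since |158.9| ≤ 176.3 N, the block remains in static equilibrium and friction takes exactly the required value.

f ≈ 159 N (up the incline)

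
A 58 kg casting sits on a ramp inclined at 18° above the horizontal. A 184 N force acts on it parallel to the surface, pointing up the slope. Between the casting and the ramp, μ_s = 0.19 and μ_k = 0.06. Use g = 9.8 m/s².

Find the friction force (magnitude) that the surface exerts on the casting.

Normal force: N = m g cos θ = 58 × 9.8 × cos 18° = 540.6 N.
Parallel to the incline, ΣF = 0 gives f = m g sin θ − P = 175.6 − 184 = -8.355 N (up-slope positive).
Static friction can supply at most μ_s N = 102.7 N.
Since |-8.355| ≤ 102.7 N, the casting remains in static equilibrium and friction takes exactly the required value.

f ≈ 8.35 N (down the incline)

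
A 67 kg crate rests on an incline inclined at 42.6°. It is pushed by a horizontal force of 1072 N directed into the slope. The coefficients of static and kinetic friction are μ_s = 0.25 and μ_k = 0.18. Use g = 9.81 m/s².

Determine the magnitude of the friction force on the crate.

f ≈ 218 N (down the incline)

Normal direction: N = m g cos θ + P sin θ = 1209 N.
Along the incline, the net driving force (taking up-slope positive) is P cos θ − m g sin θ = 789.1 − 444.9 = 344.2 N, so equilibrium requires friction f = -344.2 N (down-slope).
Maximum static friction: μ_s N = 0.25 × 1209 = 302.4 N.
The required 344.2 N exceeds the static limit, so the crate slides up-slope and f = μ_k N = 0.18×1209 = 218 N.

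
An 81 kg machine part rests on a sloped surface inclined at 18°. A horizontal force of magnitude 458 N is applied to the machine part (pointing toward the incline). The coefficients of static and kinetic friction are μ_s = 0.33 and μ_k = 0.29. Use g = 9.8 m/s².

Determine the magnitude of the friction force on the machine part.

f ≈ 190 N (down the incline)

Normal direction: N = m g cos θ + P sin θ = 896.5 N.
Along the incline, the net driving force (taking up-slope positive) is P cos θ − m g sin θ = 435.6 − 245.3 = 190.3 N, so equilibrium requires friction f = -190.3 N (down-slope).
Maximum static friction: μ_s N = 0.33 × 896.5 = 295.8 N.
Since 190.3 N is within the 295.8 N limit, the machine part stays put and friction is exactly 190 N.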